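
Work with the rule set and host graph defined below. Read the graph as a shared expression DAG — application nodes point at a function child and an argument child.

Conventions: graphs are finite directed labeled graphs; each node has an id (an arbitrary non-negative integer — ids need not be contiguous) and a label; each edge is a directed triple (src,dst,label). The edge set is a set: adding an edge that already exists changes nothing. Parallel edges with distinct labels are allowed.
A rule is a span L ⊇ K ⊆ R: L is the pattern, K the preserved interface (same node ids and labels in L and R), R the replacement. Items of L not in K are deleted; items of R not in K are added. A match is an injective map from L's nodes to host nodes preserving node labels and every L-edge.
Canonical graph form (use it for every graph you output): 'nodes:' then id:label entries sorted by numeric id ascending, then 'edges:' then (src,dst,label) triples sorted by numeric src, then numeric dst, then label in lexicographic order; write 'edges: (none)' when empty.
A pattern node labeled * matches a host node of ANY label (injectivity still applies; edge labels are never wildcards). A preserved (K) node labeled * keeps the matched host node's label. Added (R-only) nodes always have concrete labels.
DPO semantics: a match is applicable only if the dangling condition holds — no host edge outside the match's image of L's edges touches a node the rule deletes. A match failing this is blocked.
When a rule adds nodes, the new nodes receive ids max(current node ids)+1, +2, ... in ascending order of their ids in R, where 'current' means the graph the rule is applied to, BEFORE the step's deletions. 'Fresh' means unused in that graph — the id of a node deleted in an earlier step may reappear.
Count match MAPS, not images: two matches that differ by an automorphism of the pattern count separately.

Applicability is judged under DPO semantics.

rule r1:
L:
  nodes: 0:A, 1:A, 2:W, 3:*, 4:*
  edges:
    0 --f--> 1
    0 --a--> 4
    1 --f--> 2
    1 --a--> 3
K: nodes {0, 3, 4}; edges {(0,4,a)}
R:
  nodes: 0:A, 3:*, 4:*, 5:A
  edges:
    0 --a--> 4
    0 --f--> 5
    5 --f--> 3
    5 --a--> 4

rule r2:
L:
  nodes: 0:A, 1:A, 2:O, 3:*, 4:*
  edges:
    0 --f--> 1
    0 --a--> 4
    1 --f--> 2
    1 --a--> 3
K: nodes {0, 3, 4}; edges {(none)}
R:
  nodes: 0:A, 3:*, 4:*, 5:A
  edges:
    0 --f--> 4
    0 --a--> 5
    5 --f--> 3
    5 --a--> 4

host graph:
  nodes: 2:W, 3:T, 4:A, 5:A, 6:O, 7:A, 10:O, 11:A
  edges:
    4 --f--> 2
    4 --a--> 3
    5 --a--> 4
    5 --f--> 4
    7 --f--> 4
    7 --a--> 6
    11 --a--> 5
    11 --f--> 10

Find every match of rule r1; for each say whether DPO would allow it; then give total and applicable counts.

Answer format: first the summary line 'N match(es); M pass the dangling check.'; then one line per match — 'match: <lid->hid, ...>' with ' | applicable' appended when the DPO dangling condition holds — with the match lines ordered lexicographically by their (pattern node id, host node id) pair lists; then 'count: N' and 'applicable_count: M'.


1 match(es); 0 pass the dangling check.
match: 0->7, 1->4, 2->2, 3->3, 4->6
count: 1
applicable_count: 0


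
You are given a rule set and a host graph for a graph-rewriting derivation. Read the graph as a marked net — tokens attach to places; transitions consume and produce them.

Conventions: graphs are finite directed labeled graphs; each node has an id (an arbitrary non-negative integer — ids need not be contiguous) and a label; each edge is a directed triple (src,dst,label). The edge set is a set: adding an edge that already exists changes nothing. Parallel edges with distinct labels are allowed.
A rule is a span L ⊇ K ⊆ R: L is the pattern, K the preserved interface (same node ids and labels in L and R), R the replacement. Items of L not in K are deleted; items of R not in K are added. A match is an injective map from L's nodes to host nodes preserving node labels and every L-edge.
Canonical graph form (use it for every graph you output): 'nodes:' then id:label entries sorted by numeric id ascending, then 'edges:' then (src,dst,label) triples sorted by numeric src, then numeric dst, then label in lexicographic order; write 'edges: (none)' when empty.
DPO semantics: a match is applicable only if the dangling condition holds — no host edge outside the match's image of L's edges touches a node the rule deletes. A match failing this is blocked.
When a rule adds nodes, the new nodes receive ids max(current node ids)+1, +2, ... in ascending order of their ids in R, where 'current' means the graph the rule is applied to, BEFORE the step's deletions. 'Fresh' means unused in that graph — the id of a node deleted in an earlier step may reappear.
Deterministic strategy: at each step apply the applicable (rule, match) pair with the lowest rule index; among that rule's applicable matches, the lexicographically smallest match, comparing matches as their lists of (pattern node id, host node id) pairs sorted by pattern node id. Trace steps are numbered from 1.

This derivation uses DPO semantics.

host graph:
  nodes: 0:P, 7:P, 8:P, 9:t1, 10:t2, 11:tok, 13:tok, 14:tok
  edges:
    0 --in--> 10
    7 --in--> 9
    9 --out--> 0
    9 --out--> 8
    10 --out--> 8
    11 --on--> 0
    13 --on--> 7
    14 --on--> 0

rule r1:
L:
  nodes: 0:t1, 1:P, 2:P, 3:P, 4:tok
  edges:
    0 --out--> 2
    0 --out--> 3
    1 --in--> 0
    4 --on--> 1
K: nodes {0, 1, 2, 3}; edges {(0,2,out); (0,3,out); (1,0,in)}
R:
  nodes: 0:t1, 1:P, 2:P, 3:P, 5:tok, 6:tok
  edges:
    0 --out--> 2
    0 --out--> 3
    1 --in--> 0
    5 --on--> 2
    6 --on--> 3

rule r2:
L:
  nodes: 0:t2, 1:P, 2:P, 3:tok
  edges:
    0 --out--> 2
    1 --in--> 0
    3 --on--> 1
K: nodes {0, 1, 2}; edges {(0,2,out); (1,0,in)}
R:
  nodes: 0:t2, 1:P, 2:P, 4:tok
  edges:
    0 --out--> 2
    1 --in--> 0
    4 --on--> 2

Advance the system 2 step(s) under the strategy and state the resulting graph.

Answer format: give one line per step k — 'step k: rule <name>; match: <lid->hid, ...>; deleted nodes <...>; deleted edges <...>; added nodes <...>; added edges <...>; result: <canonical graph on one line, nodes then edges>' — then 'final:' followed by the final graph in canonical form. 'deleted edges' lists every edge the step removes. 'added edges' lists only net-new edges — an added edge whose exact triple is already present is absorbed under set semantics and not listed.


step 1: rule r1; match: 0->9, 1->7, 2->0, 3->8, 4->13; deleted nodes 13; deleted edges (13,7,on); added nodes 15, 16; added edges (15,0,on); (16,8,on); result: nodes: 0:P, 7:P, 8:P, 9:t1, 10:t2, 11:tok, 14:tok, 15:tok, 16:tok edges: (0,10,in); (7,9,in); (9,0,out); (9,8,out); (10,8,out); (11,0,on); (14,0,on); (15,0,on); (16,8,on)
step 2: rule r2; match: 0->10, 1->0, 2->8, 3->11; deleted nodes 11; deleted edges (11,0,on); added nodes 17; added edges (17,8,on); result: nodes: 0:P, 7:P, 8:P, 9:t1, 10:t2, 14:tok, 15:tok, 16:tok, 17:tok edges: (0,10,in); (7,9,in); (9,0,out); (9,8,out); (10,8,out); (14,0,on); (15,0,on); (16,8,on); (17,8,on)
final:
nodes: 0:P, 7:P, 8:P, 9:t1, 10:t2, 14:tok, 15:tok, 16:tok, 17:tok
edges: (0,10,in); (7,9,in); (9,0,out); (9,8,out); (10,8,out); (14,0,on); (15,0,on); (16,8,on); (17,8,on)


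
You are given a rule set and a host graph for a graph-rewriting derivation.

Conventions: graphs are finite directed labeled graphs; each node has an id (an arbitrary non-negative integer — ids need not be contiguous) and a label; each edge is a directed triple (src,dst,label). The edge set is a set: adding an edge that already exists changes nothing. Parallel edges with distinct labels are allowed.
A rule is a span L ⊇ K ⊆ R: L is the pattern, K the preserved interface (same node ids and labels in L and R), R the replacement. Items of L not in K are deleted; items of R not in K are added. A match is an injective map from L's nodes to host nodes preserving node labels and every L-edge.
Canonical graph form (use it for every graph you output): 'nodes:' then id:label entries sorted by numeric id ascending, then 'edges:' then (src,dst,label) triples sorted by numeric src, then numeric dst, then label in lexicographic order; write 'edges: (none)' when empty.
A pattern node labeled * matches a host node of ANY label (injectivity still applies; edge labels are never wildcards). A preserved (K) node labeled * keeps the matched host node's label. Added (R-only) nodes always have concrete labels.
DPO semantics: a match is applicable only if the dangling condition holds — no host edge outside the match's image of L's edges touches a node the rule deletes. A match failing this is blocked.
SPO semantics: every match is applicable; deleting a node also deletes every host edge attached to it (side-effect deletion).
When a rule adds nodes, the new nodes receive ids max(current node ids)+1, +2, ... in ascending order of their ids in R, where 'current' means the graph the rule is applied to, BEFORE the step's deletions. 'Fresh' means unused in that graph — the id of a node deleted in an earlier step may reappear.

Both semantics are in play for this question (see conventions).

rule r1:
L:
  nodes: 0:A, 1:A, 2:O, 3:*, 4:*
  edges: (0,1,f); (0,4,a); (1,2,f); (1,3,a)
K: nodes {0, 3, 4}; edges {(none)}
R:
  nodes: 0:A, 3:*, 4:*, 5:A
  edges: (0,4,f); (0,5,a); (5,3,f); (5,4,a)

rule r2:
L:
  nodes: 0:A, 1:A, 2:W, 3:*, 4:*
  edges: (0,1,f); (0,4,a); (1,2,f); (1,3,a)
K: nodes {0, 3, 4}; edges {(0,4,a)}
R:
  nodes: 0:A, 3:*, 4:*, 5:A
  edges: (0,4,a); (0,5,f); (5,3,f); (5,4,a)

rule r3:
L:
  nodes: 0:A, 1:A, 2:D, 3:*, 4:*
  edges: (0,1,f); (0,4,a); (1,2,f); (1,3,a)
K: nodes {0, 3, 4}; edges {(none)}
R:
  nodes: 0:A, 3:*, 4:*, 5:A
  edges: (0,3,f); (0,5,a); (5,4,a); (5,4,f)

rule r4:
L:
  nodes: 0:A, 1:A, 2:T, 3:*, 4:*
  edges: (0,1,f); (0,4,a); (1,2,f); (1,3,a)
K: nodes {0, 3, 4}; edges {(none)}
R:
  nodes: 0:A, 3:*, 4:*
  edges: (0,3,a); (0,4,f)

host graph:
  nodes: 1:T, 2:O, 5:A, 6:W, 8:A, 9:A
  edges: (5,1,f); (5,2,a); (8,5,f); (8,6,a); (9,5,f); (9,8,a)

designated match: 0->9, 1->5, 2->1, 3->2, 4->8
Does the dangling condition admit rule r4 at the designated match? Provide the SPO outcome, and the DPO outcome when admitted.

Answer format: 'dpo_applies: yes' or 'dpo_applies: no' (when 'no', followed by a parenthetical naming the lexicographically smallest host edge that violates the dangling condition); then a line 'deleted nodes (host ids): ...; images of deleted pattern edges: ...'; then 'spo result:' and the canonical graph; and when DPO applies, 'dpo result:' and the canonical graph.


dpo_applies: no
(the rule deletes node 5, which keeps host edge (8,5,f) outside the match image — the dangling condition fails, DPO blocks; SPO proceeds and side-deletes such edges)
deleted nodes (host ids): 1, 5; images of deleted pattern edges: (5,1,f); (5,2,a); (9,5,f); (9,8,a)
spo result:
nodes: 2:O, 6:W, 8:A, 9:A
edges: (8,6,a); (9,2,a); (9,8,f)


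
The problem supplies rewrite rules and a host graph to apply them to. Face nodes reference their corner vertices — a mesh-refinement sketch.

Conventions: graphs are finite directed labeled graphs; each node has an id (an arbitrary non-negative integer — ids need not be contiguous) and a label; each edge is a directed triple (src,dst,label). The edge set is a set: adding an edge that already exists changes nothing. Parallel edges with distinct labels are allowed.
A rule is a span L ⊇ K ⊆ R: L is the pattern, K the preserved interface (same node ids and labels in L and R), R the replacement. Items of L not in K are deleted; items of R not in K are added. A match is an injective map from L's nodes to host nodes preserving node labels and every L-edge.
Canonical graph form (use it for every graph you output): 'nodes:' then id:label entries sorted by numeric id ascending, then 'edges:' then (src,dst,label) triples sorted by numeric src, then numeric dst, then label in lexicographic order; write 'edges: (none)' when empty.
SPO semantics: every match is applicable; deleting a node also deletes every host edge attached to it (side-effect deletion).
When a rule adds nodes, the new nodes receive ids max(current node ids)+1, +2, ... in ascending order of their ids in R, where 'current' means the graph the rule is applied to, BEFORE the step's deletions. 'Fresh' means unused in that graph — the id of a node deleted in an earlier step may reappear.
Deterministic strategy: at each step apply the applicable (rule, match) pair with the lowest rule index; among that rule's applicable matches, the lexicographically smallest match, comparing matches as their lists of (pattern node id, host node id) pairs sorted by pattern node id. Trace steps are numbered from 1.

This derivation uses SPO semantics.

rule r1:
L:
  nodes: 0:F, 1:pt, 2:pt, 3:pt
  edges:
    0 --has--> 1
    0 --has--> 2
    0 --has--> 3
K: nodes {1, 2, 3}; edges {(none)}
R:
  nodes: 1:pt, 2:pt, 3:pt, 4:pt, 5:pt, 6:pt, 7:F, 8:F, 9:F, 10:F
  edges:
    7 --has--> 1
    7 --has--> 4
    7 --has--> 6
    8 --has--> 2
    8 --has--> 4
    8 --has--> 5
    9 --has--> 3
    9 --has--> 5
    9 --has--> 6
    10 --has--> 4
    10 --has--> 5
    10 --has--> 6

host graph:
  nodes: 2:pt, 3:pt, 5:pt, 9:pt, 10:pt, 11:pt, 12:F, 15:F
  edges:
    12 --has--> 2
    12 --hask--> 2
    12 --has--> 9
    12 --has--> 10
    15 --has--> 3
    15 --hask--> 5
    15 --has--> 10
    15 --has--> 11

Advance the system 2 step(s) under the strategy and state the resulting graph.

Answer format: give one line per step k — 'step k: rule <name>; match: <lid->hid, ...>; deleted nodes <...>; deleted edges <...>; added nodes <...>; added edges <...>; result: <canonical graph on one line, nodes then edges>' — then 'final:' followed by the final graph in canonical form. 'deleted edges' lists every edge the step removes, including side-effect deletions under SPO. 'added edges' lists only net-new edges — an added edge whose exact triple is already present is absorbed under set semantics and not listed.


step 1: rule r1; match: 0->12, 1->2, 2->9, 3->10; deleted nodes 12; deleted edges (12,2,has); (12,2,hask); (12,9,has); (12,10,has); added nodes 16, 17, 18, 19, 20, 21, 22; added edges (19,2,has); (19,16,has); (19,18,has); (20,9,has); (20,16,has); (20,17,has); (21,10,has); (21,17,has); (21,18,has); (22,16,has); (22,17,has); (22,18,has); result: nodes: 2:pt, 3:pt, 5:pt, 9:pt, 10:pt, 11:pt, 15:F, 16:pt, 17:pt, 18:pt, 19:F, 20:F, 21:F, 22:F edges: (15,3,has); (15,5,hask); (15,10,has); (15,11,has); (19,2,has); (19,16,has); (19,18,has); (20,9,has); (20,16,has); (20,17,has); (21,10,has); (21,17,has); (21,18,has); (22,16,has); (22,17,has); (22,18,has)
step 2: rule r1; match: 0->15, 1->3, 2->10, 3->11; deleted nodes 15; deleted edges (15,3,has); (15,5,hask); (15,10,has); (15,11,has); added nodes 23, 24, 25, 26, 27, 28, 29; added edges (26,3,has); (26,23,has); (26,25,has); (27,10,has); (27,23,has); (27,24,has); (28,11,has); (28,24,has); (28,25,has); (29,23,has); (29,24,has); (29,25,has); result: nodes: 2:pt, 3:pt, 5:pt, 9:pt, 10:pt, 11:pt, 16:pt, 17:pt, 18:pt, 19:F, 20:F, 21:F, 22:F, 23:pt, 24:pt, 25:pt, 26:F, 27:F, 28:F, 29:F edges: (19,2,has); (19,16,has); (19,18,has); (20,9,has); (20,16,has); (20,17,has); (21,10,has); (21,17,has); (21,18,has); (22,16,has); (22,17,has); (22,18,has); (26,3,has); (26,23,has); (26,25,has); (27,10,has); (27,23,has); (27,24,has); (28,11,has); (28,24,has); (28,25,has); (29,23,has); (29,24,has); (29,25,has)
final:
nodes: 2:pt, 3:pt, 5:pt, 9:pt, 10:pt, 11:pt, 16:pt, 17:pt, 18:pt, 19:F, 20:F, 21:F, 22:F, 23:pt, 24:pt, 25:pt, 26:F, 27:F, 28:F, 29:F
edges: (19,2,has); (19,16,has); (19,18,has); (20,9,has); (20,16,has); (20,17,has); (21,10,has); (21,17,has); (21,18,has); (22,16,has); (22,17,has); (22,18,has); (26,3,has); (26,23,has); (26,25,has); (27,10,has); (27,23,has); (27,24,has); (28,11,has); (28,24,has); (28,25,has); (29,23,has); (29,24,has); (29,25,has)


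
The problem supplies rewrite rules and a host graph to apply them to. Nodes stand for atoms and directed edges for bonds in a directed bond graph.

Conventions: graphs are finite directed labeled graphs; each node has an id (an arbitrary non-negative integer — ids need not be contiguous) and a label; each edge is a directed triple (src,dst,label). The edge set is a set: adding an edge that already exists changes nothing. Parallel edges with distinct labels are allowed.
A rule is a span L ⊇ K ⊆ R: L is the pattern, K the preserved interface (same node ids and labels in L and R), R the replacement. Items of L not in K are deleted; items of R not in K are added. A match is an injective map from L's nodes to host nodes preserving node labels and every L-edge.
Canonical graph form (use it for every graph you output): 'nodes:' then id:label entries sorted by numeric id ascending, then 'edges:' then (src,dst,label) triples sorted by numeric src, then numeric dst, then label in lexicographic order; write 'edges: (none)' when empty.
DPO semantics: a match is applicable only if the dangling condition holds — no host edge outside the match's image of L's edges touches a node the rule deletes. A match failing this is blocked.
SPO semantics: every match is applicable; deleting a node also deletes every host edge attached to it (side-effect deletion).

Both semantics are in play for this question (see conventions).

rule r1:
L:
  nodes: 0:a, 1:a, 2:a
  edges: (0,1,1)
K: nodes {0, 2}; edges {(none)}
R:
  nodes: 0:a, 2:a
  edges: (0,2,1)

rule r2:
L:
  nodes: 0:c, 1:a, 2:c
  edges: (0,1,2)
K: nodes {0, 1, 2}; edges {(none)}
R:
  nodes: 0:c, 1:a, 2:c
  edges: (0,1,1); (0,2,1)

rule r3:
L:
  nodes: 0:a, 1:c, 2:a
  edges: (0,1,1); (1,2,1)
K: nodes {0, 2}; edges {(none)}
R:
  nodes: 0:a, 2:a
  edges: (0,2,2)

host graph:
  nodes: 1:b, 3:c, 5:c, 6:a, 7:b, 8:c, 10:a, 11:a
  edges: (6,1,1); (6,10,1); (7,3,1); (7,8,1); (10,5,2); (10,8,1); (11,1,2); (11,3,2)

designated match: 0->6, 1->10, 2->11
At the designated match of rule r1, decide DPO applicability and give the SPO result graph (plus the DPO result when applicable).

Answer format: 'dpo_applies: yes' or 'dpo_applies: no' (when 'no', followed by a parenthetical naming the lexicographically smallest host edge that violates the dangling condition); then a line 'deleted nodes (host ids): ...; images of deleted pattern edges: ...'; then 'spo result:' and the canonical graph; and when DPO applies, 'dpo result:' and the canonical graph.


dpo_applies: no
(the rule deletes node 10, which keeps host edge (10,5,2) outside the match image — the dangling condition fails, DPO blocks; SPO proceeds and side-deletes such edges)
deleted nodes (host ids): 10; images of deleted pattern edges: (6,10,1)
spo result:
nodes: 1:b, 3:c, 5:c, 6:a, 7:b, 8:c, 11:a
edges: (6,1,1); (6,11,1); (7,3,1); (7,8,1); (11,1,2); (11,3,2)


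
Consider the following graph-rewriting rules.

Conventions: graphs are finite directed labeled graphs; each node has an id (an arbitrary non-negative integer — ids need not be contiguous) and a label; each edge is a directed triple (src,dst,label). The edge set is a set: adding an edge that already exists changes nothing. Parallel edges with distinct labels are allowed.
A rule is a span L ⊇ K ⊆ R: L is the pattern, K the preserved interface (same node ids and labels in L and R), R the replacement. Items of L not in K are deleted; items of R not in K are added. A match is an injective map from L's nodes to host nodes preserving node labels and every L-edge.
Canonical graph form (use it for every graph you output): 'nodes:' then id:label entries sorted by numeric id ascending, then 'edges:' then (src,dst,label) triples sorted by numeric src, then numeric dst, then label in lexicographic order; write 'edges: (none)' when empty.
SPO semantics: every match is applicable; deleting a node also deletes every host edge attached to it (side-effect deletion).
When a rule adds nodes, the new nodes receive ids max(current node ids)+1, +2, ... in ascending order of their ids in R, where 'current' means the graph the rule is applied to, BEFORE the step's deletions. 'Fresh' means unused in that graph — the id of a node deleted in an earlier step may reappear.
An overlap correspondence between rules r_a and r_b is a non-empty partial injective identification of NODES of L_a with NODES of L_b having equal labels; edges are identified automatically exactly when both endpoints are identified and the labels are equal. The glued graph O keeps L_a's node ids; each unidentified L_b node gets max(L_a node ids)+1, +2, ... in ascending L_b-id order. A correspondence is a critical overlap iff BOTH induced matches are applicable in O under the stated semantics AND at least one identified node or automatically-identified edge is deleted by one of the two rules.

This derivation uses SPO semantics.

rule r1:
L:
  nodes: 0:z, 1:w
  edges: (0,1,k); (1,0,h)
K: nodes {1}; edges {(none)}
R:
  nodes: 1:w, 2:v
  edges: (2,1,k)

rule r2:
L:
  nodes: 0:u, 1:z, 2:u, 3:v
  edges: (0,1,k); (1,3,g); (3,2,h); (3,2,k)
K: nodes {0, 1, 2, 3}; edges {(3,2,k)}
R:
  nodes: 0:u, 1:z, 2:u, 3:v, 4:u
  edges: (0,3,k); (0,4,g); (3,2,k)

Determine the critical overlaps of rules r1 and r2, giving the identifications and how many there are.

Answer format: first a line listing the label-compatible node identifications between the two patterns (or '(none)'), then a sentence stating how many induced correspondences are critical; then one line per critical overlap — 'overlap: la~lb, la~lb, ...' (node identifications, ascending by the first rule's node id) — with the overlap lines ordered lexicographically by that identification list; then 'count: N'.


label-compatible node identifications between L(r1) and L(r2): 0~1
1 of the induced correspondences is a critical overlap of r1 and r2.
overlap: 0~1
count: 1


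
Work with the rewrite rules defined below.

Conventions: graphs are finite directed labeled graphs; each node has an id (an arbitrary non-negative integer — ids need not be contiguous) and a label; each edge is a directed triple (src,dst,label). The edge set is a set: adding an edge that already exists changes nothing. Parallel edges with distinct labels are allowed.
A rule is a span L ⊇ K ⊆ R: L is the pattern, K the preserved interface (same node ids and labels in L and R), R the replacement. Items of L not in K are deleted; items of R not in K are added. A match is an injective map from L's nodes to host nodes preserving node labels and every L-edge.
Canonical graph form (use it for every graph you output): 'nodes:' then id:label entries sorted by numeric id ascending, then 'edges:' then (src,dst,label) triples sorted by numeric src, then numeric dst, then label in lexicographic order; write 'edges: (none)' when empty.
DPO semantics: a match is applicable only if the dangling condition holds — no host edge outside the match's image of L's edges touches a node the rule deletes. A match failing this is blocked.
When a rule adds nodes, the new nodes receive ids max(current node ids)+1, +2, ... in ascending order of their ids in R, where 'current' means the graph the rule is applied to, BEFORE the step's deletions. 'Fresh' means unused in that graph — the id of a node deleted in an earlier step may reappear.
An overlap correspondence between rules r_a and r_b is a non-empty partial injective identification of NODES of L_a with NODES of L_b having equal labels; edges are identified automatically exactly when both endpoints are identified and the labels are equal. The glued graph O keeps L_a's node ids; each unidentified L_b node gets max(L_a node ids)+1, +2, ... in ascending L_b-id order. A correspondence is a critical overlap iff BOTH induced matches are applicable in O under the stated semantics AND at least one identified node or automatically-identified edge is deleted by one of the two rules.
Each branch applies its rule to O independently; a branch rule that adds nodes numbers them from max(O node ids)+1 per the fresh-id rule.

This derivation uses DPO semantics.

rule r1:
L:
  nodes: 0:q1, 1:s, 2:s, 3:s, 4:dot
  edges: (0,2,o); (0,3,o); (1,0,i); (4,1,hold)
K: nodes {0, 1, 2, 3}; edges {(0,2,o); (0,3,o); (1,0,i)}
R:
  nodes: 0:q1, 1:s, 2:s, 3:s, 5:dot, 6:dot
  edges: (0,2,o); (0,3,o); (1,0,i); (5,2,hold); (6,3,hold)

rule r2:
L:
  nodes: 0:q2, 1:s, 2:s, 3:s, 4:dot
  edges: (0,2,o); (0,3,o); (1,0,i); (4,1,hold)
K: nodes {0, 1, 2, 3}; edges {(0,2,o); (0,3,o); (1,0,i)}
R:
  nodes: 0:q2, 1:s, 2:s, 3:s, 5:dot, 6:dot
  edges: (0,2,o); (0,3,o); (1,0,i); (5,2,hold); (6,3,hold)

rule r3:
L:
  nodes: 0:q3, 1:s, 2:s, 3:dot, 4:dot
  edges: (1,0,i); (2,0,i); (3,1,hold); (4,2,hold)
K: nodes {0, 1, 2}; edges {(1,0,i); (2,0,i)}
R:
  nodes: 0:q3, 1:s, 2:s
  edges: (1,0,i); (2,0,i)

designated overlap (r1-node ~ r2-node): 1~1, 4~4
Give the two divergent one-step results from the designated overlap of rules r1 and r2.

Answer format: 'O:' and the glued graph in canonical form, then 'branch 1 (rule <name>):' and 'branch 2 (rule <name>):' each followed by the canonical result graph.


O:
nodes: 0:q1, 1:s, 2:s, 3:s, 4:dot, 5:q2, 6:s, 7:s
edges: (0,2,o); (0,3,o); (1,0,i); (1,5,i); (4,1,hold); (5,6,o); (5,7,o)
branch 1 (rule r1):
nodes: 0:q1, 1:s, 2:s, 3:s, 5:q2, 6:s, 7:s, 8:dot, 9:dot
edges: (0,2,o); (0,3,o); (1,0,i); (1,5,i); (5,6,o); (5,7,o); (8,2,hold); (9,3,hold)
branch 2 (rule r2):
nodes: 0:q1, 1:s, 2:s, 3:s, 5:q2, 6:s, 7:s, 8:dot, 9:dot
edges: (0,2,o); (0,3,o); (1,0,i); (1,5,i); (5,6,o); (5,7,o); (8,6,hold); (9,7,hold)


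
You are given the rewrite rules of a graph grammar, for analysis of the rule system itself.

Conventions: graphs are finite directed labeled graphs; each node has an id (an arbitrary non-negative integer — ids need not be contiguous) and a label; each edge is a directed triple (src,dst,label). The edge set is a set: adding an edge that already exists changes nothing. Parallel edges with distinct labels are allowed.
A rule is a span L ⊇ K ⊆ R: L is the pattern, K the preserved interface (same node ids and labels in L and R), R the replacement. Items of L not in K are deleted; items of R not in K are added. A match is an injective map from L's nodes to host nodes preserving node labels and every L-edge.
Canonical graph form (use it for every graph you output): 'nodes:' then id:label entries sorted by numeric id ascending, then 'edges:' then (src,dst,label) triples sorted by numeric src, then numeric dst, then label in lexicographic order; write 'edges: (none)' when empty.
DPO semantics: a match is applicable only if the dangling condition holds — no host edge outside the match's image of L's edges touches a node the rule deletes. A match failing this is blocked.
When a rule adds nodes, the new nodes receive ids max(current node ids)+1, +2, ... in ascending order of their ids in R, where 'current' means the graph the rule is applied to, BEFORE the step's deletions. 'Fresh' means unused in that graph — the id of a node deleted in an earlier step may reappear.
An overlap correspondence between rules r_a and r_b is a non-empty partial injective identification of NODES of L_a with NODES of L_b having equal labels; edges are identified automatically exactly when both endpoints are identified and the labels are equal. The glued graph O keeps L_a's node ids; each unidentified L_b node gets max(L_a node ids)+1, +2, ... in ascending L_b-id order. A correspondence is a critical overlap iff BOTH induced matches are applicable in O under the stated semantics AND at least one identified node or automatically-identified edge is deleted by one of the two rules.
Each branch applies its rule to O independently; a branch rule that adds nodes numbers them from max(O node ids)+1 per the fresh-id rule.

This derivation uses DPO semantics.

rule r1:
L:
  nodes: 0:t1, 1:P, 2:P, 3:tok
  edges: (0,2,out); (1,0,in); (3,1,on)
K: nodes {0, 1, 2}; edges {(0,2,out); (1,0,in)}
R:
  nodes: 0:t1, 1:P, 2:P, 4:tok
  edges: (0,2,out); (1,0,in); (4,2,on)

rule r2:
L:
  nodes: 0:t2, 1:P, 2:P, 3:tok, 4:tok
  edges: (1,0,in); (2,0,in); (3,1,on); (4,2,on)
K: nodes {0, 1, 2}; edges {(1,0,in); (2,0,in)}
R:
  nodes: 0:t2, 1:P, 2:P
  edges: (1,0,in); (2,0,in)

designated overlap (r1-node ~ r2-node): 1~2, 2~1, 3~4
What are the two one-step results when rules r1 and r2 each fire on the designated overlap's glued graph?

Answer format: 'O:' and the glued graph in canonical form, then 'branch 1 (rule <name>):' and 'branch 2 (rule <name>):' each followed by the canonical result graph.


O:
nodes: 0:t1, 1:P, 2:P, 3:tok, 4:t2, 5:tok
edges: (0,2,out); (1,0,in); (1,4,in); (2,4,in); (3,1,on); (5,2,on)
branch 1 (rule r1):
nodes: 0:t1, 1:P, 2:P, 4:t2, 5:tok, 6:tok
edges: (0,2,out); (1,0,in); (1,4,in); (2,4,in); (5,2,on); (6,2,on)
branch 2 (rule r2):
nodes: 0:t1, 1:P, 2:P, 4:t2
edges: (0,2,out); (1,0,in); (1,4,in); (2,4,in)


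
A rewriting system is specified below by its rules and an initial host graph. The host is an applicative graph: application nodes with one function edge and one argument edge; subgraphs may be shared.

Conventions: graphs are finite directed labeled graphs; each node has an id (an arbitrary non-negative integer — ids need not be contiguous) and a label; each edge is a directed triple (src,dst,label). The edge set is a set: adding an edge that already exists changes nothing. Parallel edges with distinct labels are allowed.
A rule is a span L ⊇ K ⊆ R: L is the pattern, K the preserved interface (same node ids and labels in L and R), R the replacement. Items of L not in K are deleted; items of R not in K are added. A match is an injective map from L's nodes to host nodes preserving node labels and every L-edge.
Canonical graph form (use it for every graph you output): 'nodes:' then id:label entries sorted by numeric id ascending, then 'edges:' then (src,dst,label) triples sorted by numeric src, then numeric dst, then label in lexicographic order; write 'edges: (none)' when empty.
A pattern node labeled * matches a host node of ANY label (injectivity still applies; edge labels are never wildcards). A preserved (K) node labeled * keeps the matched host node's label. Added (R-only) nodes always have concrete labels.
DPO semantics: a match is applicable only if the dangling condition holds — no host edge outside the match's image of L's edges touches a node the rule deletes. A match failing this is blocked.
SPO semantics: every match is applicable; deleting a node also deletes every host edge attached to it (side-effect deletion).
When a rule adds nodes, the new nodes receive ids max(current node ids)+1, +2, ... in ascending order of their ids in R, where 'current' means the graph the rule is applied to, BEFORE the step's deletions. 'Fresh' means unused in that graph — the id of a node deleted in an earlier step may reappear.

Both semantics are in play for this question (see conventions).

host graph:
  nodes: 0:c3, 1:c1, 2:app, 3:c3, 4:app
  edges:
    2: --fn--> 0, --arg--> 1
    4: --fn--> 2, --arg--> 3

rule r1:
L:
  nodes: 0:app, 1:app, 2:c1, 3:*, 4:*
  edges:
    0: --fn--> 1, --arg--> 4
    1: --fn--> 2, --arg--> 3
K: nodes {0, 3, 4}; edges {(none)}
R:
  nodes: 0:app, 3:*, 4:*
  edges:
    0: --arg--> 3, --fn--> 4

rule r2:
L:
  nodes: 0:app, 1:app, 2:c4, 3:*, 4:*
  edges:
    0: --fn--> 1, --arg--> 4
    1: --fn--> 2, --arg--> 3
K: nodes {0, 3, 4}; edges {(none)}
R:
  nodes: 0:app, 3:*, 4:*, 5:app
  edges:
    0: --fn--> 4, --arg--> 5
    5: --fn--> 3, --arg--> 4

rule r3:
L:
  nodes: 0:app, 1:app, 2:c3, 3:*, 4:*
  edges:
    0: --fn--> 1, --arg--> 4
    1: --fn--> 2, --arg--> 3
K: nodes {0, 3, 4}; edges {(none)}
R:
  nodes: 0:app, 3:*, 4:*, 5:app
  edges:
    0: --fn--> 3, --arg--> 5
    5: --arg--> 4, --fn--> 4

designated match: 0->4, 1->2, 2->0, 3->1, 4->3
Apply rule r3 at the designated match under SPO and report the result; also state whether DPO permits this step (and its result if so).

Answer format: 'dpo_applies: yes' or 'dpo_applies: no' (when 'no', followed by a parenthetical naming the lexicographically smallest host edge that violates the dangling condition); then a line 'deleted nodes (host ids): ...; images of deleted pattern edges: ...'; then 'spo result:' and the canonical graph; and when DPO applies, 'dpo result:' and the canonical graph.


dpo_applies: yes
deleted nodes (host ids): 0, 2; images of deleted pattern edges: (2,0,fn); (2,1,arg); (4,2,fn); (4,3,arg)
spo result:
nodes: 1:c1, 3:c3, 4:app, 5:app
edges: (4,1,fn); (4,5,arg); (5,3,arg); (5,3,fn)
dpo result:
nodes: 1:c1, 3:c3, 4:app, 5:app
edges: (4,1,fn); (4,5,arg); (5,3,arg); (5,3,fn)


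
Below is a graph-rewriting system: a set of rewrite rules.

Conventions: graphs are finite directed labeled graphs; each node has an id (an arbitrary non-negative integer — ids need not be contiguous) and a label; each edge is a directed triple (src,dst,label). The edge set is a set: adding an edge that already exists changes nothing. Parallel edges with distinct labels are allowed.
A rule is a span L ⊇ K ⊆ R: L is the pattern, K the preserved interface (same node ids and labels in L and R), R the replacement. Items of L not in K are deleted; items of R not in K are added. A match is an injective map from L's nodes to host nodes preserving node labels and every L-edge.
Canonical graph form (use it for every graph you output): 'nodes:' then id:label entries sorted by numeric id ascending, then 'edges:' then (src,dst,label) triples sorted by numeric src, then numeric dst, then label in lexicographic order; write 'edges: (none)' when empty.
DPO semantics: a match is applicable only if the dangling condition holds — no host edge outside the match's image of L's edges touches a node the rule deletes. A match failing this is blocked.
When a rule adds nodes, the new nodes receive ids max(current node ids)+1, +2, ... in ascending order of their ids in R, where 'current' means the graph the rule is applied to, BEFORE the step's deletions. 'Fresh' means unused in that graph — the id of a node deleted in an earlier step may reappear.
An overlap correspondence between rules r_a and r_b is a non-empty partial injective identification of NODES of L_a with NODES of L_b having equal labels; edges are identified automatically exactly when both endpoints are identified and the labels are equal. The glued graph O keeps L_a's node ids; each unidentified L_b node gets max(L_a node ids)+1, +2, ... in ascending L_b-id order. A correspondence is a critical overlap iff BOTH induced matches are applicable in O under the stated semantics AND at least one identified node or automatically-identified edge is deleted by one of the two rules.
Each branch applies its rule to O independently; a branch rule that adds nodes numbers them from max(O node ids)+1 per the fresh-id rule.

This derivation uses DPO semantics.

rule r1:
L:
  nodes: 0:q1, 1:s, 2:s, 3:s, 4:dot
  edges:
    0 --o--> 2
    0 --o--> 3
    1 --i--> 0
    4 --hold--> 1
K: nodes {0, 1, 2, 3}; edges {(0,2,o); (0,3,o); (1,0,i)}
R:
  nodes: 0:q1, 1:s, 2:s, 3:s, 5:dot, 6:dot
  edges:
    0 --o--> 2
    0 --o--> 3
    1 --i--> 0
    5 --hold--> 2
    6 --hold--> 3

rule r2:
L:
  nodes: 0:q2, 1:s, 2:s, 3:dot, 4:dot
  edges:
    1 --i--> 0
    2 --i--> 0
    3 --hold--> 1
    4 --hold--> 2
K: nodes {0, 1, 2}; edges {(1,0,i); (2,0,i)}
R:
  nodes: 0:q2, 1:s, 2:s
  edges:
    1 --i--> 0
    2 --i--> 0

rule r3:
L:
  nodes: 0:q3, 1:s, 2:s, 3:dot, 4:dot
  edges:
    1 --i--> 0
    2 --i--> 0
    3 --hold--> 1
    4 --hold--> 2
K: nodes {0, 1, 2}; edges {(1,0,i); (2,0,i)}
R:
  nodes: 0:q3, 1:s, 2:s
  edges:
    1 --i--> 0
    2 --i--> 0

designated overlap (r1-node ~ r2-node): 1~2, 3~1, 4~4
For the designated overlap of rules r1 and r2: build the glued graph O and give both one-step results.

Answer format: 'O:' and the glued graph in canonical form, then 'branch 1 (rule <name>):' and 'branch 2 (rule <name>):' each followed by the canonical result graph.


O:
nodes: 0:q1, 1:s, 2:s, 3:s, 4:dot, 5:q2, 6:dot
edges: (0,2,o); (0,3,o); (1,0,i); (1,5,i); (3,5,i); (4,1,hold); (6,3,hold)
branch 1 (rule r1):
nodes: 0:q1, 1:s, 2:s, 3:s, 5:q2, 6:dot, 7:dot, 8:dot
edges: (0,2,o); (0,3,o); (1,0,i); (1,5,i); (3,5,i); (6,3,hold); (7,2,hold); (8,3,hold)
branch 2 (rule r2):
nodes: 0:q1, 1:s, 2:s, 3:s, 5:q2
edges: (0,2,o); (0,3,o); (1,0,i); (1,5,i); (3,5,i)


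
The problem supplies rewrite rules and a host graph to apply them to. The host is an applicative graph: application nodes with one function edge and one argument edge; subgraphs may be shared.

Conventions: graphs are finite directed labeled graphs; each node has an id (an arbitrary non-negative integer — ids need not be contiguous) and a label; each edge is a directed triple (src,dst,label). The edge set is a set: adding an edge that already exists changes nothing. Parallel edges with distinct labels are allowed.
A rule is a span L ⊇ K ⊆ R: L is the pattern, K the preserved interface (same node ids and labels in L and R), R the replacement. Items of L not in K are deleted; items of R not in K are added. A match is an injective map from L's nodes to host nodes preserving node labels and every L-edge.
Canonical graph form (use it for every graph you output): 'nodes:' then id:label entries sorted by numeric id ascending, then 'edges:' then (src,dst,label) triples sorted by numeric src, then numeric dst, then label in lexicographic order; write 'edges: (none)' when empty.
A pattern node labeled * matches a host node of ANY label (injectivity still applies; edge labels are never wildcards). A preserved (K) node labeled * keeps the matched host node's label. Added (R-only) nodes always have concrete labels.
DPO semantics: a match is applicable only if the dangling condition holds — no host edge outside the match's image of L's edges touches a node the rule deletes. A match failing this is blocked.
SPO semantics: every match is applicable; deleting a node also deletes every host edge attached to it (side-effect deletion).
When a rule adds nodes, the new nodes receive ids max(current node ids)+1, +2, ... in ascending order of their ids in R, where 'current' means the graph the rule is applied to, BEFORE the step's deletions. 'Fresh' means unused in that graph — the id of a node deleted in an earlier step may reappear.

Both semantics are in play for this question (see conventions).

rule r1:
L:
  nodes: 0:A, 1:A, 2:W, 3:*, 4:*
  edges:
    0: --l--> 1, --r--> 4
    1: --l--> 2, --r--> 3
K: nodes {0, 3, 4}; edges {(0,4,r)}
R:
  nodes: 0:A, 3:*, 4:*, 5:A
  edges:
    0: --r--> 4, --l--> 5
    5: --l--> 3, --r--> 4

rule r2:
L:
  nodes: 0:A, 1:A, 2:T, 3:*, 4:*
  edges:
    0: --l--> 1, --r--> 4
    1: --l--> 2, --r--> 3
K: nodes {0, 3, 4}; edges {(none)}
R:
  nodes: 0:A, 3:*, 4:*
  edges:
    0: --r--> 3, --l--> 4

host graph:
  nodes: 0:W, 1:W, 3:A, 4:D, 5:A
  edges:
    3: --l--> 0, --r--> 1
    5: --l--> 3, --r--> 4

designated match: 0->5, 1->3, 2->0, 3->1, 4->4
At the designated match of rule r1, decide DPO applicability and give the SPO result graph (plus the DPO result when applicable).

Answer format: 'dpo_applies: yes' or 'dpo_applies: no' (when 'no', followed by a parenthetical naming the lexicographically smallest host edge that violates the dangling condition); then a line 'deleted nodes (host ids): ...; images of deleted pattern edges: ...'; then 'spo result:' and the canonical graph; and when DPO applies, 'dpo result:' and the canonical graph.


dpo_applies: yes
deleted nodes (host ids): 0, 3; images of deleted pattern edges: (3,0,l); (3,1,r); (5,3,l)
spo result:
nodes: 1:W, 4:D, 5:A, 6:A
edges: (5,4,r); (5,6,l); (6,1,l); (6,4,r)
dpo result:
nodes: 1:W, 4:D, 5:A, 6:A
edges: (5,4,r); (5,6,l); (6,1,l); (6,4,r)


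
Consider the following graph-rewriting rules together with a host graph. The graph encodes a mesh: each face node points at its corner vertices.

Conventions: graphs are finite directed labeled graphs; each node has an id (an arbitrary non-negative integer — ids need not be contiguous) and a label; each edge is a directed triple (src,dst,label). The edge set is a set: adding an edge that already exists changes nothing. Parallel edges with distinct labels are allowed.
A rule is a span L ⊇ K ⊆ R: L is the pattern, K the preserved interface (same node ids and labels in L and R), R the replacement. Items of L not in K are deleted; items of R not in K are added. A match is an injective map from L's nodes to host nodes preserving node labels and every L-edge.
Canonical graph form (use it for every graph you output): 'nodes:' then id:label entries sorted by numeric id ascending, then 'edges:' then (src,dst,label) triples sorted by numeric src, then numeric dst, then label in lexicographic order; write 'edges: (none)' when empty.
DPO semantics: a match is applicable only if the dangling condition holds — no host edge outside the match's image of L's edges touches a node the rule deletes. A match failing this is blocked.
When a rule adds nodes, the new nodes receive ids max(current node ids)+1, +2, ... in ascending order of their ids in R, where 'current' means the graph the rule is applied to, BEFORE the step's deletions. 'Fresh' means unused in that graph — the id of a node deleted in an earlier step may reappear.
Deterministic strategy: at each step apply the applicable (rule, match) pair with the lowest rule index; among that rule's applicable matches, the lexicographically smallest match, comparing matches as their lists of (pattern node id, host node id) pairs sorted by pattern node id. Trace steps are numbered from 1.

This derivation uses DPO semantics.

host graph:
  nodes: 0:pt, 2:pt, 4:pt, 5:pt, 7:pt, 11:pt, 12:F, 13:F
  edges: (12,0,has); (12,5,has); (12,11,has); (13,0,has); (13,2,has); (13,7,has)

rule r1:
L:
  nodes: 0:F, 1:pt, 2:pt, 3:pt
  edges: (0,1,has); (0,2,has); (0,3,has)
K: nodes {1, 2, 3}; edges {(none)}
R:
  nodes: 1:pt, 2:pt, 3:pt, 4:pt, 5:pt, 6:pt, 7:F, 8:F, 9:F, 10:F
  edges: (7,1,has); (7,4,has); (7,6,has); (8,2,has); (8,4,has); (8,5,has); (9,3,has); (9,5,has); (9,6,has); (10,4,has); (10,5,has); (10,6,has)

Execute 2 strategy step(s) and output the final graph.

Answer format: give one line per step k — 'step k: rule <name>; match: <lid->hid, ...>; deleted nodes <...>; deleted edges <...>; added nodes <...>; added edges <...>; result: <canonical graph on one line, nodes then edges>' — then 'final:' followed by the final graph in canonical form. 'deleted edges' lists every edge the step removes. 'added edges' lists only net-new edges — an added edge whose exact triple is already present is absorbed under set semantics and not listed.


step 1: rule r1; match: 0->12, 1->0, 2->5, 3->11; deleted nodes 12; deleted edges (12,0,has); (12,5,has); (12,11,has); added nodes 14, 15, 16, 17, 18, 19, 20; added edges (17,0,has); (17,14,has); (17,16,has); (18,5,has); (18,14,has); (18,15,has); (19,11,has); (19,15,has); (19,16,has); (20,14,has); (20,15,has); (20,16,has); result: nodes: 0:pt, 2:pt, 4:pt, 5:pt, 7:pt, 11:pt, 13:F, 14:pt, 15:pt, 16:pt, 17:F, 18:F, 19:F, 20:F edges: (13,0,has); (13,2,has); (13,7,has); (17,0,has); (17,14,has); (17,16,has); (18,5,has); (18,14,has); (18,15,has); (19,11,has); (19,15,has); (19,16,has); (20,14,has); (20,15,has); (20,16,has)
step 2: rule r1; match: 0->13, 1->0, 2->2, 3->7; deleted nodes 13; deleted edges (13,0,has); (13,2,has); (13,7,has); added nodes 21, 22, 23, 24, 25, 26, 27; added edges (24,0,has); (24,21,has); (24,23,has); (25,2,has); (25,21,has); (25,22,has); (26,7,has); (26,22,has); (26,23,has); (27,21,has); (27,22,has); (27,23,has); result: nodes: 0:pt, 2:pt, 4:pt, 5:pt, 7:pt, 11:pt, 14:pt, 15:pt, 16:pt, 17:F, 18:F, 19:F, 20:F, 21:pt, 22:pt, 23:pt, 24:F, 25:F, 26:F, 27:F edges: (17,0,has); (17,14,has); (17,16,has); (18,5,has); (18,14,has); (18,15,has); (19,11,has); (19,15,has); (19,16,has); (20,14,has); (20,15,has); (20,16,has); (24,0,has); (24,21,has); (24,23,has); (25,2,has); (25,21,has); (25,22,has); (26,7,has); (26,22,has); (26,23,has); (27,21,has); (27,22,has); (27,23,has)
final:
nodes: 0:pt, 2:pt, 4:pt, 5:pt, 7:pt, 11:pt, 14:pt, 15:pt, 16:pt, 17:F, 18:F, 19:F, 20:F, 21:pt, 22:pt, 23:pt, 24:F, 25:F, 26:F, 27:F
edges: (17,0,has); (17,14,has); (17,16,has); (18,5,has); (18,14,has); (18,15,has); (19,11,has); (19,15,has); (19,16,has); (20,14,has); (20,15,has); (20,16,has); (24,0,has); (24,21,has); (24,23,has); (25,2,has); (25,21,has); (25,22,has); (26,7,has); (26,22,has); (26,23,has); (27,21,has); (27,22,has); (27,23,has)
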